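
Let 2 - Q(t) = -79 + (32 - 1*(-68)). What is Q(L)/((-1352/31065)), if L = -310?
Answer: 590235/1352 ≈ 436.56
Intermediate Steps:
Q(t) = -19 (Q(t) = 2 - (-79 + (32 - 1*(-68))) = 2 - (-79 + (32 + 68)) = 2 - (-79 + 100) = 2 - 1*21 = 2 - 21 = -19)
Q(L)/((-1352/31065)) = -19/((-1352/31065)) = -19/((-1352*1/31065)) = -19/(-1352/31065) = -19*(-31065/1352) = 590235/1352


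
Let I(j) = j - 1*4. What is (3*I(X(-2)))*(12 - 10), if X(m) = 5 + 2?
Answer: 18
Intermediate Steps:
X(m) = 7
I(j) = -4 + j (I(j) = j - 4 = -4 + j)
(3*I(X(-2)))*(12 - 10) = (3*(-4 + 7))*(12 - 10) = (3*3)*2 = 9*2 = 18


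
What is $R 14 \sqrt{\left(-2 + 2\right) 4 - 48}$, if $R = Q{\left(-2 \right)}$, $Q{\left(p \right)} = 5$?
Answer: $280 i \sqrt{3} \approx 484.97 i$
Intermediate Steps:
$R = 5$
$R 14 \sqrt{\left(-2 + 2\right) 4 - 48} = 5 \cdot 14 \sqrt{\left(-2 + 2\right) 4 - 48} = 70 \sqrt{0 \cdot 4 - 48} = 70 \sqrt{0 - 48} = 70 \sqrt{-48} = 70 \cdot 4 i \sqrt{3} = 280 i \sqrt{3}$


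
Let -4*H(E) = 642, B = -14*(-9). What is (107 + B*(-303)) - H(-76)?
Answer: -75821/2 ≈ -37911.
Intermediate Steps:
B = 126
H(E) = -321/2 (H(E) = -1/4*642 = -321/2)
(107 + B*(-303)) - H(-76) = (107 + 126*(-303)) - 1*(-321/2) = (107 - 38178) + 321/2 = -38071 + 321/2 = -75821/2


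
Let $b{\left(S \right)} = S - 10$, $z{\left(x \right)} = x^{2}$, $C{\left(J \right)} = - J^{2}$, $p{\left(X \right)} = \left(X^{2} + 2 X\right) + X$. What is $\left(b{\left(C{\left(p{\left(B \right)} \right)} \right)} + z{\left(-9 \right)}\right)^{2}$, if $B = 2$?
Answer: $841$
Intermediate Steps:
$p{\left(X \right)} = X^{2} + 3 X$
$b{\left(S \right)} = -10 + S$
$\left(b{\left(C{\left(p{\left(B \right)} \right)} \right)} + z{\left(-9 \right)}\right)^{2} = \left(\left(-10 - \left(2 \left(3 + 2\right)\right)^{2}\right) + \left(-9\right)^{2}\right)^{2} = \left(\left(-10 - \left(2 \cdot 5\right)^{2}\right) + 81\right)^{2} = \left(\left(-10 - 10^{2}\right) + 81\right)^{2} = \left(\left(-10 - 100\right) + 81\right)^{2} = \left(-110 + 81\right)^{2} = \left(-29\right)^{2} = 841$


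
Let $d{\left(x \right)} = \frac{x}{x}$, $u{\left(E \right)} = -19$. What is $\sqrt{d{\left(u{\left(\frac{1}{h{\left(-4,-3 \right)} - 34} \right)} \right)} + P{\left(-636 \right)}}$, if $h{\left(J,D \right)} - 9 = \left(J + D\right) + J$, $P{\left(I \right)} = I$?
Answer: $i \sqrt{635} \approx 25.199 i$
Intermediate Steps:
$h{\left(J,D \right)} = 9 + D + 2 J$ ($h{\left(J,D \right)} = 9 + \left(\left(J + D\right) + J\right) = 9 + \left(\left(D + J\right) + J\right) = 9 + \left(D + 2 J\right) = 9 + D + 2 J$)
$d{\left(x \right)} = 1$
$\sqrt{d{\left(u{\left(\frac{1}{h{\left(-4,-3 \right)} - 34} \right)} \right)} + P{\left(-636 \right)}} = \sqrt{1 - 636} = \sqrt{-635} = i \sqrt{635}$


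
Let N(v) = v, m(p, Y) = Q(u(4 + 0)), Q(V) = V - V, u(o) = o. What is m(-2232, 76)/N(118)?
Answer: 0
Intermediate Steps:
Q(V) = 0
m(p, Y) = 0
m(-2232, 76)/N(118) = 0/118 = 0*(1/118) = 0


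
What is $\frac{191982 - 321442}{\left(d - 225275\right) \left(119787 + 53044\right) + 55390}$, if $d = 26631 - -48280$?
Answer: $\frac{64730}{12993752547} \approx 4.9816 \cdot 10^{-6}$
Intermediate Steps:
$d = 74911$ ($d = 26631 + 48280 = 74911$)
$\frac{191982 - 321442}{\left(d - 225275\right) \left(119787 + 53044\right) + 55390} = \frac{191982 - 321442}{\left(74911 - 225275\right) \left(119787 + 53044\right) + 55390} = \frac{191982 - 321442}{\left(-150364\right) 172831 + 55390} = \frac{191982 - 321442}{-25987560484 + 55390} = - \frac{129460}{-25987505094} = \left(-129460\right) \left(- \frac{1}{25987505094}\right) = \frac{64730}{12993752547}$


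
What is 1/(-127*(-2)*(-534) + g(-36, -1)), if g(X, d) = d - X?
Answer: -1/135601 ≈ -7.3746e-6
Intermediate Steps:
1/(-127*(-2)*(-534) + g(-36, -1)) = 1/(-127*(-2)*(-534) + (-1 - 1*(-36))) = 1/(254*(-534) + (-1 + 36)) = 1/(-135636 + 35) = 1/(-135601) = -1/135601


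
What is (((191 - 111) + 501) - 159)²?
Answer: 178084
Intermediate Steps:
(((191 - 111) + 501) - 159)² = ((80 + 501) - 159)² = (581 - 159)² = 422² = 178084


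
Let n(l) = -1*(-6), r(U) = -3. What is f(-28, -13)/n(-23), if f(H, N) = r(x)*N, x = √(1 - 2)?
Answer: 13/2 ≈ 6.5000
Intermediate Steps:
x = I (x = √(-1) = I ≈ 1.0*I)
n(l) = 6
f(H, N) = -3*N
f(-28, -13)/n(-23) = -3*(-13)/6 = 39*(⅙) = 13/2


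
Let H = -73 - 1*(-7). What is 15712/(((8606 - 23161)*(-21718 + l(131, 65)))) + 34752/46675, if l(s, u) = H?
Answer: 275485378996/369976528775 ≈ 0.74460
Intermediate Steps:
H = -66 (H = -73 + 7 = -66)
l(s, u) = -66
15712/(((8606 - 23161)*(-21718 + l(131, 65)))) + 34752/46675 = 15712/(((8606 - 23161)*(-21718 - 66))) + 34752/46675 = 15712/((-14555*(-21784))) + 34752*(1/46675) = 15712/317066120 + 34752/46675 = 15712*(1/317066120) + 34752/46675 = 1964/39633265 + 34752/46675 = 275485378996/369976528775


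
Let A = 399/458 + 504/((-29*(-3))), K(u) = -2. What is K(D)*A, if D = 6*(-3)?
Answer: -88515/6641 ≈ -13.329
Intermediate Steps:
D = -18
A = 88515/13282 (A = 399*(1/458) + 504/87 = 399/458 + 504*(1/87) = 399/458 + 168/29 = 88515/13282 ≈ 6.6643)
K(D)*A = -2*88515/13282 = -88515/6641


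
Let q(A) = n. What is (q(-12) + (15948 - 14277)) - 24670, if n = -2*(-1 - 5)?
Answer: -22987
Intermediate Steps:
n = 12 (n = -2*(-6) = 12)
q(A) = 12
(q(-12) + (15948 - 14277)) - 24670 = (12 + (15948 - 14277)) - 24670 = (12 + 1671) - 24670 = 1683 - 24670 = -22987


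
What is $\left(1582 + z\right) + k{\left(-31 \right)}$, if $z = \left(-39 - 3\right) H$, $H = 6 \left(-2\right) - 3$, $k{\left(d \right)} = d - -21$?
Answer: $2202$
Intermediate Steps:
$k{\left(d \right)} = 21 + d$ ($k{\left(d \right)} = d + 21 = 21 + d$)
$H = -15$ ($H = -12 - 3 = -15$)
$z = 630$ ($z = \left(-39 - 3\right) \left(-15\right) = \left(-42\right) \left(-15\right) = 630$)
$\left(1582 + z\right) + k{\left(-31 \right)} = \left(1582 + 630\right) + \left(21 - 31\right) = 2212 - 10 = 2202$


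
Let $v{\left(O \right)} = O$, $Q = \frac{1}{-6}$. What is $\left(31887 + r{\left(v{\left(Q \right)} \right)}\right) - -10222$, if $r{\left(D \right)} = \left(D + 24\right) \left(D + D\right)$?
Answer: $\frac{757819}{18} \approx 42101.0$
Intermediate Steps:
$Q = - \frac{1}{6} \approx -0.16667$
$r{\left(D \right)} = 2 D \left(24 + D\right)$ ($r{\left(D \right)} = \left(24 + D\right) 2 D = 2 D \left(24 + D\right)$)
$\left(31887 + r{\left(v{\left(Q \right)} \right)}\right) - -10222 = \left(31887 + 2 \left(- \frac{1}{6}\right) \left(24 - \frac{1}{6}\right)\right) - -10222 = \left(31887 + 2 \left(- \frac{1}{6}\right) \frac{143}{6}\right) + \left(-3305 + 13527\right) = \left(31887 - \frac{143}{18}\right) + 10222 = \frac{573823}{18} + 10222 = \frac{757819}{18}$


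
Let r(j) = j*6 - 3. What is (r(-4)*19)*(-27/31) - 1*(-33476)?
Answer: 1051607/31 ≈ 33923.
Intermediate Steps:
r(j) = -3 + 6*j (r(j) = 6*j - 3 = -3 + 6*j)
(r(-4)*19)*(-27/31) - 1*(-33476) = ((-3 + 6*(-4))*19)*(-27/31) - 1*(-33476) = ((-3 - 24)*19)*(-27*1/31) + 33476 = -27*19*(-27/31) + 33476 = -513*(-27/31) + 33476 = 13851/31 + 33476 = 1051607/31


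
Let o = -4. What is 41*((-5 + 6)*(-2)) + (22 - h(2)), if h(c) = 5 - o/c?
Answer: -67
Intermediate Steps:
h(c) = 5 + 4/c (h(c) = 5 - (-4)/c = 5 + 4/c)
41*((-5 + 6)*(-2)) + (22 - h(2)) = 41*((-5 + 6)*(-2)) + (22 - (5 + 4/2)) = 41*(1*(-2)) + (22 - (5 + 4*(½))) = 41*(-2) + (22 - (5 + 2)) = -82 + (22 - 1*7) = -82 + (22 - 7) = -82 + 15 = -67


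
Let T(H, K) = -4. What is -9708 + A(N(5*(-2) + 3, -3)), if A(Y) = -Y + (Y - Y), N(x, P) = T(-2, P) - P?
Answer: -9707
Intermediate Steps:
N(x, P) = -4 - P
A(Y) = -Y (A(Y) = -Y + 0 = -Y)
-9708 + A(N(5*(-2) + 3, -3)) = -9708 - (-4 - 1*(-3)) = -9708 - (-4 + 3) = -9708 - 1*(-1) = -9708 + 1 = -9707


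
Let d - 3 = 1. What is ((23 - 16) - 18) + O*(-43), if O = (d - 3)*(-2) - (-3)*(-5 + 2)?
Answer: 462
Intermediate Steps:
d = 4 (d = 3 + 1 = 4)
O = -11 (O = (4 - 3)*(-2) - (-3)*(-5 + 2) = 1*(-2) - (-3)*(-3) = -2 - 1*9 = -2 - 9 = -11)
((23 - 16) - 18) + O*(-43) = ((23 - 16) - 18) - 11*(-43) = (7 - 18) + 473 = -11 + 473 = 462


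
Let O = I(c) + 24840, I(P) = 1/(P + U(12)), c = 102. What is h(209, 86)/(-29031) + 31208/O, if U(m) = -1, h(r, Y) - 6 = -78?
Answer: 368219200/292506679 ≈ 1.2588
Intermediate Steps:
h(r, Y) = -72 (h(r, Y) = 6 - 78 = -72)
I(P) = 1/(-1 + P) (I(P) = 1/(P - 1) = 1/(-1 + P))
O = 2508841/101 (O = 1/(-1 + 102) + 24840 = 1/101 + 24840 = 2508841/101 ≈ 24840.)
h(209, 86)/(-29031) + 31208/O = -72/(-29031) + 31208/(2508841/101) = -72*(-1/29031) + 31208*(101/2508841) = 24/9677 + 37976/30227 = 368219200/292506679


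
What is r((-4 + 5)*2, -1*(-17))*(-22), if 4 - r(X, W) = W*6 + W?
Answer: 2530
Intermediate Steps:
r(X, W) = 4 - 7*W (r(X, W) = 4 - (W*6 + W) = 4 - (6*W + W) = 4 - 7*W)
r((-4 + 5)*2, -1*(-17))*(-22) = (4 - (-7)*(-17))*(-22) = (4 - 7*17)*(-22) = (4 - 119)*(-22) = -115*(-22) = 2530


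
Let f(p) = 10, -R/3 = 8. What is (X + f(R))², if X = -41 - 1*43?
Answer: 5476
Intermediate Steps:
X = -84 (X = -41 - 43 = -84)
R = -24 (R = -3*8 = -24)
(X + f(R))² = (-84 + 10)² = (-74)² = 5476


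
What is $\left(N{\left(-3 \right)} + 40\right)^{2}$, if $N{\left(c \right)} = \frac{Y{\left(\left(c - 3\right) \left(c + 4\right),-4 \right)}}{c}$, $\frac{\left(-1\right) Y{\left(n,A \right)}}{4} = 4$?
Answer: $\frac{18496}{9} \approx 2055.1$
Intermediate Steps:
$Y{\left(n,A \right)} = -16$ ($Y{\left(n,A \right)} = \left(-4\right) 4 = -16$)
$N{\left(c \right)} = - \frac{16}{c}$
$\left(N{\left(-3 \right)} + 40\right)^{2} = \left(- \frac{16}{-3} + 40\right)^{2} = \left(\left(-16\right) \left(- \frac{1}{3}\right) + 40\right)^{2} = \left(\frac{16}{3} + 40\right)^{2} = \left(\frac{136}{3}\right)^{2} = \frac{18496}{9}$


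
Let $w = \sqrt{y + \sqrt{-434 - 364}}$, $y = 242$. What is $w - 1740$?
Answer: $-1740 + \sqrt{242 + i \sqrt{798}} \approx -1724.4 + 0.90642 i$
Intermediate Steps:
$w = \sqrt{242 + i \sqrt{798}}$ ($w = \sqrt{242 + \sqrt{-434 - 364}} = \sqrt{242 + \sqrt{-798}} = \sqrt{242 + i \sqrt{798}} \approx 15.583 + 0.90642 i$)
$w - 1740 = \sqrt{242 + i \sqrt{798}} - 1740 = -1740 + \sqrt{242 + i \sqrt{798}}$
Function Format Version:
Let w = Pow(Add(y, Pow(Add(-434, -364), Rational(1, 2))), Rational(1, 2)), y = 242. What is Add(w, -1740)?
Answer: Add(-1740, Pow(Add(242, Mul(I, Pow(798, Rational(1, 2)))), Rational(1, 2))) ≈ Add(-1724.4, Mul(0.90642, I))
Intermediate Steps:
w = Pow(Add(242, Mul(I, Pow(798, Rational(1, 2)))), Rational(1, 2)) (w = Pow(Add(242, Pow(Add(-434, -364), Rational(1, 2))), Rational(1, 2)) = Pow(Add(242, Pow(-798, Rational(1, 2))), Rational(1, 2)) = Pow(Add(242, Mul(I, Pow(798, Rational(1, 2)))), Rational(1, 2)) ≈ Add(15.583, Mul(0.90642, I)))
Add(w, -1740) = Add(Pow(Add(242, Mul(I, Pow(798, Rational(1, 2)))), Rational(1, 2)), -1740) = Add(-1740, Pow(Add(242, Mul(I, Pow(798, Rational(1, 2)))), Rational(1, 2)))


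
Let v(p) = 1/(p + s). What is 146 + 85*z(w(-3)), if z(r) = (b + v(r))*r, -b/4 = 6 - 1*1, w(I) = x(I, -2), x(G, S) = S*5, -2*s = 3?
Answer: 396058/23 ≈ 17220.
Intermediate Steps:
s = -3/2 (s = -½*3 = -3/2 ≈ -1.5000)
x(G, S) = 5*S
w(I) = -10 (w(I) = 5*(-2) = -10)
v(p) = 1/(-3/2 + p) (v(p) = 1/(p - 3/2) = 1/(-3/2 + p))
b = -20 (b = -4*(6 - 1*1) = -4*(6 - 1) = -4*5 = -20)
z(r) = r*(-20 + 2/(-3 + 2*r)) (z(r) = (-20 + 2/(-3 + 2*r))*r = r*(-20 + 2/(-3 + 2*r)))
146 + 85*z(w(-3)) = 146 + 85*(2*(-10)*(31 - 20*(-10))/(-3 + 2*(-10))) = 146 + 85*(2*(-10)*(31 + 200)/(-3 - 20)) = 146 + 85*(2*(-10)*231/(-23)) = 146 + 85*(2*(-10)*(-1/23)*231) = 146 + 85*(4620/23) = 146 + 392700/23 = 396058/23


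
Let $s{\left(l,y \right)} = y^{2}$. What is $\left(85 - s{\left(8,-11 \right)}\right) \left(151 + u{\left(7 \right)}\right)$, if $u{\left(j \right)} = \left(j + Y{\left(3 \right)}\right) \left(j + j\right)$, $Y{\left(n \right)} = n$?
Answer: $-10476$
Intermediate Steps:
$u{\left(j \right)} = 2 j \left(3 + j\right)$ ($u{\left(j \right)} = \left(j + 3\right) \left(j + j\right) = \left(3 + j\right) 2 j = 2 j \left(3 + j\right)$)
$\left(85 - s{\left(8,-11 \right)}\right) \left(151 + u{\left(7 \right)}\right) = \left(85 - \left(-11\right)^{2}\right) \left(151 + 2 \cdot 7 \left(3 + 7\right)\right) = \left(85 - 121\right) \left(151 + 2 \cdot 7 \cdot 10\right) = \left(85 - 121\right) \left(151 + 140\right) = \left(-36\right) 291 = -10476$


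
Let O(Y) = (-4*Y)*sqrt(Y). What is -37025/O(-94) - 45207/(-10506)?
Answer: 15069/3502 + 37025*I*sqrt(94)/35344 ≈ 4.303 + 10.156*I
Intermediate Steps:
O(Y) = -4*Y**(3/2)
-37025/O(-94) - 45207/(-10506) = -37025*(-I*sqrt(94)/35344) - 45207/(-10506) = -37025*(-I*sqrt(94)/35344) - 45207*(-1/10506) = -37025*(-I*sqrt(94)/35344) + 15069/3502 = -(-37025)*I*sqrt(94)/35344 + 15069/3502 = 37025*I*sqrt(94)/35344 + 15069/3502 = 15069/3502 + 37025*I*sqrt(94)/35344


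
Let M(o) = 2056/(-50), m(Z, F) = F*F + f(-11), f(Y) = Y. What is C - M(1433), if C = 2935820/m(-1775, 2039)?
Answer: 434731578/10393775 ≈ 41.826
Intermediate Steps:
m(Z, F) = -11 + F² (m(Z, F) = F*F - 11 = F² - 11 = -11 + F²)
M(o) = -1028/25 (M(o) = 2056*(-1/50) = -1028/25)
C = 293582/415751 (C = 2935820/(-11 + 2039²) = 2935820/(-11 + 4157521) = 2935820/4157510 = 2935820*(1/4157510) = 293582/415751 ≈ 0.70615)
C - M(1433) = 293582/415751 - 1*(-1028/25) = 293582/415751 + 1028/25 = 434731578/10393775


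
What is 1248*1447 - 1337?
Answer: 1804519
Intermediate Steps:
1248*1447 - 1337 = 1805856 - 1337 = 1804519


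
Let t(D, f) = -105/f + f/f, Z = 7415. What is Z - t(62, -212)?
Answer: 1571663/212 ≈ 7413.5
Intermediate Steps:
t(D, f) = 1 - 105/f (t(D, f) = -105/f + 1 = 1 - 105/f)
Z - t(62, -212) = 7415 - (-105 - 212)/(-212) = 7415 - (-1)*(-317)/212 = 7415 - 1*317/212 = 7415 - 317/212 = 1571663/212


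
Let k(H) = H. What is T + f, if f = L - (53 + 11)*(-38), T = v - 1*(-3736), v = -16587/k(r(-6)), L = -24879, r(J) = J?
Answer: -31893/2 ≈ -15947.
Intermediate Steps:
v = 5529/2 (v = -16587/(-6) = -16587*(-⅙) = 5529/2 ≈ 2764.5)
T = 13001/2 (T = 5529/2 - 1*(-3736) = 5529/2 + 3736 = 13001/2 ≈ 6500.5)
f = -22447 (f = -24879 - (53 + 11)*(-38) = -24879 - 64*(-38) = -24879 - 1*(-2432) = -24879 + 2432 = -22447)
T + f = 13001/2 - 22447 = -31893/2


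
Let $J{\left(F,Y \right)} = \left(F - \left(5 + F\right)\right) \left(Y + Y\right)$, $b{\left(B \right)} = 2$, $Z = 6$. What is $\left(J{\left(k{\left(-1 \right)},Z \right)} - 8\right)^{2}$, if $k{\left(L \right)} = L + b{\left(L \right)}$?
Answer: $4624$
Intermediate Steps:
$k{\left(L \right)} = 2 + L$ ($k{\left(L \right)} = L + 2 = 2 + L$)
$J{\left(F,Y \right)} = - 10 Y$ ($J{\left(F,Y \right)} = - 5 \cdot 2 Y = - 10 Y$)
$\left(J{\left(k{\left(-1 \right)},Z \right)} - 8\right)^{2} = \left(\left(-10\right) 6 - 8\right)^{2} = \left(-60 - 8\right)^{2} = \left(-68\right)^{2} = 4624$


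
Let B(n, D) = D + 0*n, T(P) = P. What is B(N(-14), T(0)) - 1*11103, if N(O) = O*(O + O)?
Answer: -11103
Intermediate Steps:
N(O) = 2*O**2 (N(O) = O*(2*O) = 2*O**2)
B(n, D) = D (B(n, D) = D + 0 = D)
B(N(-14), T(0)) - 1*11103 = 0 - 1*11103 = 0 - 11103 = -11103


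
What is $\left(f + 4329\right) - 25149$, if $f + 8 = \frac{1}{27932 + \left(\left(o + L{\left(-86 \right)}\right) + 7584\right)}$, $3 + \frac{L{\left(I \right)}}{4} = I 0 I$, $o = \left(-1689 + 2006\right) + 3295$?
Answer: $- \frac{814708047}{39116} \approx -20828.0$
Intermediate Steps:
$o = 3612$ ($o = 317 + 3295 = 3612$)
$L{\left(I \right)} = -12$ ($L{\left(I \right)} = -12 + 4 I 0 I = -12 + 4 \cdot 0 I = -12 + 4 \cdot 0 = -12 + 0 = -12$)
$f = - \frac{312927}{39116}$ ($f = -8 + \frac{1}{27932 + \left(\left(3612 - 12\right) + 7584\right)} = -8 + \frac{1}{27932 + \left(3600 + 7584\right)} = -8 + \frac{1}{27932 + 11184} = -8 + \frac{1}{39116} = - \frac{312927}{39116} \approx -8.0$)
$\left(f + 4329\right) - 25149 = \left(- \frac{312927}{39116} + 4329\right) - 25149 = \frac{169020237}{39116} - 25149 = - \frac{814708047}{39116}$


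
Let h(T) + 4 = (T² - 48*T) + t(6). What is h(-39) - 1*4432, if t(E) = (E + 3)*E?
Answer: -989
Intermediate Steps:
t(E) = E*(3 + E) (t(E) = (3 + E)*E = E*(3 + E))
h(T) = 50 + T² - 48*T (h(T) = -4 + ((T² - 48*T) + 6*(3 + 6)) = -4 + ((T² - 48*T) + 6*9) = -4 + ((T² - 48*T) + 54) = -4 + (54 + T² - 48*T) = 50 + T² - 48*T)
h(-39) - 1*4432 = (50 + (-39)² - 48*(-39)) - 1*4432 = (50 + 1521 + 1872) - 4432 = 3443 - 4432 = -989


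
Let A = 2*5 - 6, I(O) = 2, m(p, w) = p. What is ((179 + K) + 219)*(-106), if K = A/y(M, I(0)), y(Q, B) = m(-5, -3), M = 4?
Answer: -210516/5 ≈ -42103.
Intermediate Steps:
A = 4 (A = 10 - 6 = 4)
y(Q, B) = -5
K = -⅘ (K = 4/(-5) = 4*(-⅕) = -⅘ ≈ -0.80000)
((179 + K) + 219)*(-106) = ((179 - ⅘) + 219)*(-106) = (891/5 + 219)*(-106) = (1986/5)*(-106) = -210516/5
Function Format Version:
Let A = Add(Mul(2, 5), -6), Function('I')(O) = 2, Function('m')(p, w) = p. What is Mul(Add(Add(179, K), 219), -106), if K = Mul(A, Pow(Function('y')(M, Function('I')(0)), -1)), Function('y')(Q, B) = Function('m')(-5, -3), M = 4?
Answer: Rational(-210516, 5) ≈ -42103.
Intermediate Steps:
A = 4 (A = Add(10, -6) = 4)
Function('y')(Q, B) = -5
K = Rational(-4, 5) (K = Mul(4, Pow(-5, -1)) = Mul(4, Rational(-1, 5)) = Rational(-4, 5) ≈ -0.80000)
Mul(Add(Add(179, K), 219), -106) = Mul(Add(Add(179, Rational(-4, 5)), 219), -106) = Mul(Add(Rational(891, 5), 219), -106) = Mul(Rational(1986, 5), -106) = Rational(-210516, 5)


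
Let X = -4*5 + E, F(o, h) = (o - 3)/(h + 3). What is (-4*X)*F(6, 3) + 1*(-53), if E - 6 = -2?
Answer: -21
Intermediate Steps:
E = 4 (E = 6 - 2 = 4)
F(o, h) = (-3 + o)/(3 + h)
X = -16 (X = -4*5 + 4 = -20 + 4 = -16)
(-4*X)*F(6, 3) + 1*(-53) = (-4*(-16))*((-3 + 6)/(3 + 3)) + 1*(-53) = 64*(3/6) - 53 = 64*((1/6)*3) - 53 = 64*(1/2) - 53 = 32 - 53 = -21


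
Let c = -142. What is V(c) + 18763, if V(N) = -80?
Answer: 18683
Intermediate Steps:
V(c) + 18763 = -80 + 18763 = 18683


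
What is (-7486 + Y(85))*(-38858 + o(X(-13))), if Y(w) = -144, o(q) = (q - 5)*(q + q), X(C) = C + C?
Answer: 284186980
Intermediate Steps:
X(C) = 2*C
o(q) = 2*q*(-5 + q) (o(q) = (-5 + q)*(2*q) = 2*q*(-5 + q))
(-7486 + Y(85))*(-38858 + o(X(-13))) = (-7486 - 144)*(-38858 + 2*(2*(-13))*(-5 + 2*(-13))) = -7630*(-38858 + 2*(-26)*(-5 - 26)) = -7630*(-38858 + 2*(-26)*(-31)) = -7630*(-38858 + 1612) = -7630*(-37246) = 284186980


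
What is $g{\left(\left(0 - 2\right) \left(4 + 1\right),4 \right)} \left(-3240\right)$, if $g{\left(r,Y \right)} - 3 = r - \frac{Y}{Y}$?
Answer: $25920$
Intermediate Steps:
$g{\left(r,Y \right)} = 2 + r$ ($g{\left(r,Y \right)} = 3 + \left(r - \frac{Y}{Y}\right) = 3 + \left(r - 1\right) = 3 + \left(-1 + r\right) = 2 + r$)
$g{\left(\left(0 - 2\right) \left(4 + 1\right),4 \right)} \left(-3240\right) = \left(2 + \left(0 - 2\right) \left(4 + 1\right)\right) \left(-3240\right) = \left(2 - 10\right) \left(-3240\right) = \left(-8\right) \left(-3240\right) = 25920$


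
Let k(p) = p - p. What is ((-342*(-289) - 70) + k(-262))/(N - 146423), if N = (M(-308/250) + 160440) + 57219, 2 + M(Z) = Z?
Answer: 771625/556506 ≈ 1.3866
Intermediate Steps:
M(Z) = -2 + Z
N = 27206971/125 (N = ((-2 - 308/250) + 160440) + 57219 = ((-2 - 308*1/250) + 160440) + 57219 = ((-2 - 154/125) + 160440) + 57219 = (-404/125 + 160440) + 57219 = 20054596/125 + 57219 = 27206971/125 ≈ 2.1766e+5)
k(p) = 0
((-342*(-289) - 70) + k(-262))/(N - 146423) = ((-342*(-289) - 70) + 0)/(27206971/125 - 146423) = ((98838 - 70) + 0)/(8904096/125) = (98768 + 0)*(125/8904096) = 98768*(125/8904096) = 771625/556506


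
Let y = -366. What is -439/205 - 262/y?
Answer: -53482/37515 ≈ -1.4256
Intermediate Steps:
-439/205 - 262/y = -439/205 - 262/(-366) = -439*1/205 - 262*(-1/366) = -439/205 + 131/183 = -53482/37515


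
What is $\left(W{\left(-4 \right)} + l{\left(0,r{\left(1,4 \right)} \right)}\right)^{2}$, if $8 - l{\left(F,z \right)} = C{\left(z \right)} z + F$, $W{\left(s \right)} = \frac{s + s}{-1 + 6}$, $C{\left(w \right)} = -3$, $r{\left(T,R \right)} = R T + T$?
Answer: $\frac{11449}{25} \approx 457.96$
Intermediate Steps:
$r{\left(T,R \right)} = T + R T$
$W{\left(s \right)} = \frac{2 s}{5}$
$l{\left(F,z \right)} = 8 - F + 3 z$ ($l{\left(F,z \right)} = 8 - \left(- 3 z + F\right) = 8 - \left(F - 3 z\right) = 8 - F + 3 z$)
$\left(W{\left(-4 \right)} + l{\left(0,r{\left(1,4 \right)} \right)}\right)^{2} = \left(\frac{2}{5} \left(-4\right) + \left(8 - 0 + 3 \cdot 1 \left(1 + 4\right)\right)\right)^{2} = \left(- \frac{8}{5} + \left(8 + 0 + 3 \cdot 1 \cdot 5\right)\right)^{2} = \left(- \frac{8}{5} + \left(8 + 0 + 3 \cdot 5\right)\right)^{2} = \left(- \frac{8}{5} + \left(8 + 0 + 15\right)\right)^{2} = \left(- \frac{8}{5} + 23\right)^{2} = \left(\frac{107}{5}\right)^{2} = \frac{11449}{25}$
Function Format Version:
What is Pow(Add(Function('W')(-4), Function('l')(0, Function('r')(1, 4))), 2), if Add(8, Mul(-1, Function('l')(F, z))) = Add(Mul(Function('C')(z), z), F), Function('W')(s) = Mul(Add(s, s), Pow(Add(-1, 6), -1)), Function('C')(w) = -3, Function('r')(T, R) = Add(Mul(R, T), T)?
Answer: Rational(11449, 25) ≈ 457.96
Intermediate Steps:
Function('r')(T, R) = Add(T, Mul(R, T))
Function('W')(s) = Mul(Rational(2, 5), s) (Function('W')(s) = Mul(Mul(2, s), Pow(5, -1)) = Mul(Mul(2, s), Rational(1, 5)) = Mul(Rational(2, 5), s))
Function('l')(F, z) = Add(8, Mul(-1, F), Mul(3, z)) (Function('l')(F, z) = Add(8, Mul(-1, Add(Mul(-3, z), F))) = Add(8, Mul(-1, Add(F, Mul(-3, z)))) = Add(8, Add(Mul(-1, F), Mul(3, z))) = Add(8, Mul(-1, F), Mul(3, z)))
Pow(Add(Function('W')(-4), Function('l')(0, Function('r')(1, 4))), 2) = Pow(Add(Mul(Rational(2, 5), -4), Add(8, Mul(-1, 0), Mul(3, Mul(1, Add(1, 4))))), 2) = Pow(Add(Rational(-8, 5), Add(8, 0, Mul(3, Mul(1, 5)))), 2) = Pow(Add(Rational(-8, 5), Add(8, 0, Mul(3, 5))), 2) = Pow(Add(Rational(-8, 5), Add(8, 0, 15)), 2) = Pow(Add(Rational(-8, 5), 23), 2) = Pow(Rational(107, 5), 2) = Rational(11449, 25)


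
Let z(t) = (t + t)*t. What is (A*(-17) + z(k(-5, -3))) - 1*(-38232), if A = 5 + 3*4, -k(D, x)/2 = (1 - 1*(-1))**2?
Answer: 38071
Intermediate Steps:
k(D, x) = -8 (k(D, x) = -2*(1 - 1*(-1))**2 = -2*(1 + 1)**2 = -2*2**2 = -2*4 = -8)
A = 17 (A = 5 + 12 = 17)
z(t) = 2*t**2 (z(t) = (2*t)*t = 2*t**2)
(A*(-17) + z(k(-5, -3))) - 1*(-38232) = (17*(-17) + 2*(-8)**2) - 1*(-38232) = (-289 + 2*64) + 38232 = (-289 + 128) + 38232 = -161 + 38232 = 38071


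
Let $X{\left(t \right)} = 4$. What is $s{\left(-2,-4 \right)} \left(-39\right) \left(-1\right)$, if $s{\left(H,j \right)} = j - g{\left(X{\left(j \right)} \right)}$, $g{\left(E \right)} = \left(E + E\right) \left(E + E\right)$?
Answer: $-2652$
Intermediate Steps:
$g{\left(E \right)} = 4 E^{2}$ ($g{\left(E \right)} = 2 E 2 E = 4 E^{2}$)
$s{\left(H,j \right)} = -64 + j$ ($s{\left(H,j \right)} = j - 4 \cdot 4^{2} = j - 4 \cdot 16 = j - 64 = -64 + j$)
$s{\left(-2,-4 \right)} \left(-39\right) \left(-1\right) = \left(-64 - 4\right) \left(-39\right) \left(-1\right) = \left(-68\right) \left(-39\right) \left(-1\right) = 2652 \left(-1\right) = -2652$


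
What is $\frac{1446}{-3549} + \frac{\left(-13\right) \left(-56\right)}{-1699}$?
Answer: $- \frac{1680142}{2009917} \approx -0.83593$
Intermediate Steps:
$\frac{1446}{-3549} + \frac{\left(-13\right) \left(-56\right)}{-1699} = 1446 \left(- \frac{1}{3549}\right) + 728 \left(- \frac{1}{1699}\right) = - \frac{482}{1183} - \frac{728}{1699} = - \frac{1680142}{2009917}$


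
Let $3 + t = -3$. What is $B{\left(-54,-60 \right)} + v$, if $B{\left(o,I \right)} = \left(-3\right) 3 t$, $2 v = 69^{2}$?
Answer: $\frac{4869}{2} \approx 2434.5$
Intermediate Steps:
$t = -6$ ($t = -3 - 3 = -6$)
$v = \frac{4761}{2}$ ($v = \frac{69^{2}}{2} = \frac{1}{2} \cdot 4761 = \frac{4761}{2} \approx 2380.5$)
$B{\left(o,I \right)} = 54$ ($B{\left(o,I \right)} = \left(-3\right) 3 \left(-6\right) = \left(-9\right) \left(-6\right) = 54$)
$B{\left(-54,-60 \right)} + v = 54 + \frac{4761}{2} = \frac{4869}{2}$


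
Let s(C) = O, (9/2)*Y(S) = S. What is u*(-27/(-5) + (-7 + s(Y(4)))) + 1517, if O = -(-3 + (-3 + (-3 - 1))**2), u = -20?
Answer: 2469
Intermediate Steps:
Y(S) = 2*S/9
O = -46 (O = -(-3 + (-3 - 4)**2) = -(-3 + (-7)**2) = -(-3 + 49) = -1*46 = -46)
s(C) = -46
u*(-27/(-5) + (-7 + s(Y(4)))) + 1517 = -20*(-27/(-5) + (-7 - 46)) + 1517 = -20*(-27*(-1/5) - 53) + 1517 = -20*(27/5 - 53) + 1517 = -20*(-238/5) + 1517 = 952 + 1517 = 2469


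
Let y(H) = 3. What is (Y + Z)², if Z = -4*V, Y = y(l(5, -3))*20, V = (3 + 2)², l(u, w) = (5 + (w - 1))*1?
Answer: 1600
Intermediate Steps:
l(u, w) = 4 + w (l(u, w) = (5 + (-1 + w))*1 = (4 + w)*1 = 4 + w)
V = 25 (V = 5² = 25)
Y = 60 (Y = 3*20 = 60)
Z = -100 (Z = -4*25 = -100)
(Y + Z)² = (60 - 100)² = (-40)² = 1600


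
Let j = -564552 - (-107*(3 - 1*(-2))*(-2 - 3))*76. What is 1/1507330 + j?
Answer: -1157406355159/1507330 ≈ -7.6785e+5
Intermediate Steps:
j = -767852 (j = -564552 - (-107*(3 + 2)*(-5))*76 = -564552 - (-535*(-5))*76 = -564552 - (-107*(-25))*76 = -564552 - 2675*76 = -564552 - 1*203300 = -564552 - 203300 = -767852)
1/1507330 + j = 1/1507330 - 767852 = -1157406355159/1507330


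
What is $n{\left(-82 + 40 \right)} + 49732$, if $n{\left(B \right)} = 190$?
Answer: $49922$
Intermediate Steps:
$n{\left(-82 + 40 \right)} + 49732 = 190 + 49732 = 49922$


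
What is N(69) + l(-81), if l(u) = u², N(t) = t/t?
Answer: 6562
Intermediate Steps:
N(t) = 1
N(69) + l(-81) = 1 + (-81)² = 1 + 6561 = 6562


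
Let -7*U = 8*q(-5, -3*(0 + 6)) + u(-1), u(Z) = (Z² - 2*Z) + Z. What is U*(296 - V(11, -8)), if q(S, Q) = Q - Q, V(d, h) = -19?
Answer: -90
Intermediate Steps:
q(S, Q) = 0
u(Z) = Z² - Z
U = -2/7 (U = -(8*0 - (-1 - 1))/7 = -(0 - 1*(-2))/7 = -(0 + 2)/7 = -⅐*2 = -2/7 ≈ -0.28571)
U*(296 - V(11, -8)) = -2*(296 - 1*(-19))/7 = -2*(296 + 19)/7 = -2/7*315 = -90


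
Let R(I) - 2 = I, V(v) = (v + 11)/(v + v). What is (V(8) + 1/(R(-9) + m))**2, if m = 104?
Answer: 3455881/2408704 ≈ 1.4347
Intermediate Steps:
V(v) = (11 + v)/(2*v) (V(v) = (11 + v)/((2*v)) = (11 + v)*(1/(2*v)) = (11 + v)/(2*v))
R(I) = 2 + I
(V(8) + 1/(R(-9) + m))**2 = ((1/2)*(11 + 8)/8 + 1/((2 - 9) + 104))**2 = ((1/2)*(1/8)*19 + 1/(-7 + 104))**2 = (19/16 + 1/97)**2 = (1859/1552)**2 = 3455881/2408704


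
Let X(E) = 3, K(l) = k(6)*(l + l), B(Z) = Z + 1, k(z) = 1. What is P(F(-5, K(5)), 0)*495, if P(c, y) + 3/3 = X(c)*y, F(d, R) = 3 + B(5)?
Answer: -495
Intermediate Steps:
B(Z) = 1 + Z
K(l) = 2*l (K(l) = 1*(l + l) = 1*(2*l) = 2*l)
F(d, R) = 9 (F(d, R) = 3 + (1 + 5) = 3 + 6 = 9)
P(c, y) = -1 + 3*y
P(F(-5, K(5)), 0)*495 = (-1 + 3*0)*495 = (-1 + 0)*495 = -1*495 = -495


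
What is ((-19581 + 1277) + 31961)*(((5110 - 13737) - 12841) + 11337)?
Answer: -138359067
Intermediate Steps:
((-19581 + 1277) + 31961)*(((5110 - 13737) - 12841) + 11337) = (-18304 + 31961)*((-8627 - 12841) + 11337) = 13657*(-21468 + 11337) = 13657*(-10131) = -138359067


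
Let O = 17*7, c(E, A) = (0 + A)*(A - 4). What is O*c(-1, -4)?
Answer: 3808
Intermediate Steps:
c(E, A) = A*(-4 + A)
O = 119
O*c(-1, -4) = 119*(-4*(-4 - 4)) = 119*(-4*(-8)) = 119*32 = 3808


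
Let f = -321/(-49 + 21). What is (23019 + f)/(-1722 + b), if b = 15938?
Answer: 644853/398048 ≈ 1.6200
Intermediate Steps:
f = 321/28 (f = -321/(-28) = -1/28*(-321) = 321/28 ≈ 11.464)
(23019 + f)/(-1722 + b) = (23019 + 321/28)/(-1722 + 15938) = (644853/28)/14216 = (644853/28)*(1/14216) = 644853/398048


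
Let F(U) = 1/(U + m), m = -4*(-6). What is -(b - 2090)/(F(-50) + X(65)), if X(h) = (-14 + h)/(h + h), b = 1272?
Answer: 53170/23 ≈ 2311.7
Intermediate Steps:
m = 24
X(h) = (-14 + h)/(2*h) (X(h) = (-14 + h)/((2*h)) = (-14 + h)*(1/(2*h)) = (-14 + h)/(2*h))
F(U) = 1/(24 + U) (F(U) = 1/(U + 24) = 1/(24 + U))
-(b - 2090)/(F(-50) + X(65)) = -(1272 - 2090)/(1/(24 - 50) + (½)*(-14 + 65)/65) = -(-818)/(1/(-26) + (½)*(1/65)*51) = -(-818)/(-1/26 + 51/130) = -(-818)/23/65 = -(-818)*65/23 = -1*(-53170/23) = 53170/23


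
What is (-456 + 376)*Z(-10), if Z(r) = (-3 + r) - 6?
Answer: 1520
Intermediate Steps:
Z(r) = -9 + r
(-456 + 376)*Z(-10) = (-456 + 376)*(-9 - 10) = -80*(-19) = 1520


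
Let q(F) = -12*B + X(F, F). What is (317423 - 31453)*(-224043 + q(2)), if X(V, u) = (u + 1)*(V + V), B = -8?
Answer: -64038691950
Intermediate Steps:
X(V, u) = 2*V*(1 + u) (X(V, u) = (1 + u)*(2*V) = 2*V*(1 + u))
q(F) = 96 + 2*F*(1 + F) (q(F) = -12*(-8) + 2*F*(1 + F) = 96 + 2*F*(1 + F))
(317423 - 31453)*(-224043 + q(2)) = (317423 - 31453)*(-224043 + (96 + 2*2*(1 + 2))) = 285970*(-224043 + (96 + 2*2*3)) = 285970*(-224043 + (96 + 12)) = 285970*(-224043 + 108) = 285970*(-223935) = -64038691950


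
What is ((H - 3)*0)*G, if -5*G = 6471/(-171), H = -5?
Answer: 0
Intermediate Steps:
G = 719/95 (G = -6471/(5*(-171)) = -6471*(-1)/(5*171) = -⅕*(-719/19) = 719/95 ≈ 7.5684)
((H - 3)*0)*G = ((-5 - 3)*0)*(719/95) = -8*0*(719/95) = 0*(719/95) = 0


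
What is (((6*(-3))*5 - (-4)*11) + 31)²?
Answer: 225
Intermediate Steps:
(((6*(-3))*5 - (-4)*11) + 31)² = ((-18*5 - 1*(-44)) + 31)² = ((-90 + 44) + 31)² = (-46 + 31)² = (-15)² = 225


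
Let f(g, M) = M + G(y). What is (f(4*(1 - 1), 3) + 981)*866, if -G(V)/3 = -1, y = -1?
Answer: 854742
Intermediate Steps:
G(V) = 3 (G(V) = -3*(-1) = 3)
f(g, M) = 3 + M (f(g, M) = M + 3 = 3 + M)
(f(4*(1 - 1), 3) + 981)*866 = ((3 + 3) + 981)*866 = (6 + 981)*866 = 987*866 = 854742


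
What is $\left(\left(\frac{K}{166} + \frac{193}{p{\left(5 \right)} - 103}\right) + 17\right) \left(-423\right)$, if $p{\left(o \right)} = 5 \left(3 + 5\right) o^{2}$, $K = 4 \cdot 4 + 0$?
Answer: $- \frac{181729542}{24817} \approx -7322.8$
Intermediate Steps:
$K = 16$ ($K = 16 + 0 = 16$)
$p{\left(o \right)} = 40 o^{2}$ ($p{\left(o \right)} = 5 \cdot 8 o^{2} = 40 o^{2}$)
$\left(\left(\frac{K}{166} + \frac{193}{p{\left(5 \right)} - 103}\right) + 17\right) \left(-423\right) = \left(\left(\frac{16}{166} + \frac{193}{40 \cdot 5^{2} - 103}\right) + 17\right) \left(-423\right) = \left(\left(16 \cdot \frac{1}{166} + \frac{193}{40 \cdot 25 - 103}\right) + 17\right) \left(-423\right) = \left(\left(\frac{8}{83} + \frac{193}{1000 - 103}\right) + 17\right) \left(-423\right) = \left(\left(\frac{8}{83} + \frac{193}{897}\right) + 17\right) \left(-423\right) = \left(\frac{23195}{74451} + 17\right) \left(-423\right) = \frac{1288862}{74451} \left(-423\right) = - \frac{181729542}{24817}$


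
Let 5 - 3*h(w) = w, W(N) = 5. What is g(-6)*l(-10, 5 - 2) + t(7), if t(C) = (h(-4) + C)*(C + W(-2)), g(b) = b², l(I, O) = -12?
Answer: -312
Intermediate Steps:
h(w) = 5/3 - w/3
t(C) = (3 + C)*(5 + C) (t(C) = ((5/3 - ⅓*(-4)) + C)*(C + 5) = ((5/3 + 4/3) + C)*(5 + C) = (3 + C)*(5 + C))
g(-6)*l(-10, 5 - 2) + t(7) = (-6)²*(-12) + (15 + 7² + 8*7) = 36*(-12) + (15 + 49 + 56) = -432 + 120 = -312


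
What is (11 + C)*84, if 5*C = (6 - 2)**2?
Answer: 5964/5 ≈ 1192.8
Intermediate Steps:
C = 16/5 (C = (6 - 2)**2/5 = (1/5)*4**2 = (1/5)*16 = 16/5 ≈ 3.2000)
(11 + C)*84 = (11 + 16/5)*84 = (71/5)*84 = 5964/5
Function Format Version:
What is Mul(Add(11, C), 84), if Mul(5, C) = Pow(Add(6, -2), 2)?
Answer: Rational(5964, 5) ≈ 1192.8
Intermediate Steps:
C = Rational(16, 5) (C = Mul(Rational(1, 5), Pow(Add(6, -2), 2)) = Mul(Rational(1, 5), Pow(4, 2)) = Mul(Rational(1, 5), 16) = Rational(16, 5) ≈ 3.2000)
Mul(Add(11, C), 84) = Mul(Add(11, Rational(16, 5)), 84) = Mul(Rational(71, 5), 84) = Rational(5964, 5)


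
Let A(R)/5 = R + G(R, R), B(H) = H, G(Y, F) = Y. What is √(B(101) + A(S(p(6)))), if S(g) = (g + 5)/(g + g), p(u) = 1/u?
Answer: 16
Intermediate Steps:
S(g) = (5 + g)/(2*g) (S(g) = (5 + g)/((2*g)) = (5 + g)*(1/(2*g)) = (5 + g)/(2*g))
A(R) = 10*R (A(R) = 5*(R + R) = 5*(2*R) = 10*R)
√(B(101) + A(S(p(6)))) = √(101 + 10*((5 + 1/6)/(2*(1/6)))) = √(101 + 10*((5 + ⅙)/(2*(⅙)))) = √(101 + 10*((½)*6*(31/6))) = √(101 + 10*(31/2)) = √(101 + 155) = √256 = 16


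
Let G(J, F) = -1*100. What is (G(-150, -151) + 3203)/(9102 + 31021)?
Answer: 3103/40123 ≈ 0.077337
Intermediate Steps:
G(J, F) = -100
(G(-150, -151) + 3203)/(9102 + 31021) = (-100 + 3203)/(9102 + 31021) = 3103/40123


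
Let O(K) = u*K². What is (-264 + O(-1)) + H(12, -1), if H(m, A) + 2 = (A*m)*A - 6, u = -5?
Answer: -265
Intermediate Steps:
O(K) = -5*K²
H(m, A) = -8 + m*A² (H(m, A) = -2 + ((A*m)*A - 6) = -2 + (m*A² - 6) = -2 + (-6 + m*A²) = -8 + m*A²)
(-264 + O(-1)) + H(12, -1) = (-264 - 5*(-1)²) + (-8 + 12*(-1)²) = (-264 - 5*1) + (-8 + 12*1) = (-264 - 5) + (-8 + 12) = -269 + 4 = -265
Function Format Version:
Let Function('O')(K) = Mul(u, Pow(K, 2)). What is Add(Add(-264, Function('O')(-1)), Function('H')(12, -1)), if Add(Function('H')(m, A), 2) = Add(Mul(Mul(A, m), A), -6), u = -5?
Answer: -265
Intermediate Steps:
Function('O')(K) = Mul(-5, Pow(K, 2))
Function('H')(m, A) = Add(-8, Mul(m, Pow(A, 2))) (Function('H')(m, A) = Add(-2, Add(Mul(Mul(A, m), A), -6)) = Add(-2, Add(Mul(m, Pow(A, 2)), -6)) = Add(-2, Add(-6, Mul(m, Pow(A, 2)))) = Add(-8, Mul(m, Pow(A, 2))))
Add(Add(-264, Function('O')(-1)), Function('H')(12, -1)) = Add(Add(-264, Mul(-5, Pow(-1, 2))), Add(-8, Mul(12, Pow(-1, 2)))) = Add(Add(-264, Mul(-5, 1)), Add(-8, Mul(12, 1))) = Add(Add(-264, -5), Add(-8, 12)) = Add(-269, 4) = -265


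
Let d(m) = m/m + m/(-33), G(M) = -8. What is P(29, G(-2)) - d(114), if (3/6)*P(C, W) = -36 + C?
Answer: -127/11 ≈ -11.545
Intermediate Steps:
d(m) = 1 - m/33 (d(m) = 1 + m*(-1/33) = 1 - m/33)
P(C, W) = -72 + 2*C (P(C, W) = 2*(-36 + C) = -72 + 2*C)
P(29, G(-2)) - d(114) = (-72 + 2*29) - (1 - 1/33*114) = (-72 + 58) - (1 - 38/11) = -14 - 1*(-27/11) = -14 + 27/11 = -127/11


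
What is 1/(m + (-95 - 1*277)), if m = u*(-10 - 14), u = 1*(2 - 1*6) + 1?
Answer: -1/300 ≈ -0.0033333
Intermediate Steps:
u = -3 (u = 1*(2 - 6) + 1 = 1*(-4) + 1 = -4 + 1 = -3)
m = 72 (m = -3*(-10 - 14) = -3*(-24) = 72)
1/(m + (-95 - 1*277)) = 1/(72 + (-95 - 1*277)) = 1/(72 + (-95 - 277)) = 1/(72 - 372) = 1/(-300) = -1/300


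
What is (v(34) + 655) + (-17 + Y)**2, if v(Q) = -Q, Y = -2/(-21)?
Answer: 399886/441 ≈ 906.77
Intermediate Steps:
Y = 2/21 (Y = -2*(-1/21) = 2/21 ≈ 0.095238)
(v(34) + 655) + (-17 + Y)**2 = (-1*34 + 655) + (-17 + 2/21)**2 = (-34 + 655) + (-355/21)**2 = 621 + 126025/441 = 399886/441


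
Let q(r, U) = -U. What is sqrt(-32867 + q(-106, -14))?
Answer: I*sqrt(32853) ≈ 181.25*I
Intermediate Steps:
sqrt(-32867 + q(-106, -14)) = sqrt(-32867 - 1*(-14)) = sqrt(-32867 + 14) = sqrt(-32853) = I*sqrt(32853)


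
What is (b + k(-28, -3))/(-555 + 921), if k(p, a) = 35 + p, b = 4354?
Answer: 4361/366 ≈ 11.915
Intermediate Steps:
(b + k(-28, -3))/(-555 + 921) = (4354 + (35 - 28))/(-555 + 921) = (4354 + 7)/366 = 4361*(1/366) = 4361/366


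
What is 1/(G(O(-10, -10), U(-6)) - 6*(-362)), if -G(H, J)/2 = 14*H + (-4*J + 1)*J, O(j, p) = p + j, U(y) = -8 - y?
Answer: 1/2768 ≈ 0.00036127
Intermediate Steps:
O(j, p) = j + p
G(H, J) = -28*H - 2*J*(1 - 4*J) (G(H, J) = -2*(14*H + (-4*J + 1)*J) = -2*(14*H + (1 - 4*J)*J) = -2*(14*H + J*(1 - 4*J)) = -28*H - 2*J*(1 - 4*J))
1/(G(O(-10, -10), U(-6)) - 6*(-362)) = 1/((-28*(-10 - 10) - 2*(-8 - 1*(-6)) + 8*(-8 - 1*(-6))**2) - 6*(-362)) = 1/((-28*(-20) - 2*(-8 + 6) + 8*(-8 + 6)**2) + 2172) = 1/((560 - 2*(-2) + 8*(-2)**2) + 2172) = 1/((560 + 4 + 8*4) + 2172) = 1/((560 + 4 + 32) + 2172) = 1/(596 + 2172) = 1/2768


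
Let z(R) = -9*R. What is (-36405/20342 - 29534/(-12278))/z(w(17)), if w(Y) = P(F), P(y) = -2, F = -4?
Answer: 10985717/321118812 ≈ 0.034211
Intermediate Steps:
w(Y) = -2
(-36405/20342 - 29534/(-12278))/z(w(17)) = (-36405/20342 - 29534/(-12278))/((-9*(-2))) = (-36405*1/20342 - 29534*(-1/12278))/18 = (-36405/20342 + 14767/6139)*(1/18) = (10985717/17839934)*(1/18) = 10985717/321118812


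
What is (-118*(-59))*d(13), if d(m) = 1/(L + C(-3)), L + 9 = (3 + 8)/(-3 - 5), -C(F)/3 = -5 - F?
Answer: -55696/35 ≈ -1591.3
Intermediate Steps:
C(F) = 15 + 3*F (C(F) = -3*(-5 - F) = 15 + 3*F)
L = -83/8 (L = -9 + (3 + 8)/(-3 - 5) = -9 + 11/(-8) = -9 + 11*(-1/8) = -9 - 11/8 = -83/8 ≈ -10.375)
d(m) = -8/35 (d(m) = 1/(-83/8 + (15 + 3*(-3))) = 1/(-83/8 + (15 - 9)) = 1/(-83/8 + 6) = 1/(-35/8) = -8/35)
(-118*(-59))*d(13) = -118*(-59)*(-8/35) = 6962*(-8/35) = -55696/35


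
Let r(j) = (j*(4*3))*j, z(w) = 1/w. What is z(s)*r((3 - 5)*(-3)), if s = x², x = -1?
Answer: 432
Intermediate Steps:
s = 1 (s = (-1)² = 1)
r(j) = 12*j² (r(j) = (j*12)*j = (12*j)*j = 12*j²)
z(s)*r((3 - 5)*(-3)) = (12*((3 - 5)*(-3))²)/1 = 1*(12*(-2*(-3))²) = 1*(12*6²) = 1*(12*36) = 1*432 = 432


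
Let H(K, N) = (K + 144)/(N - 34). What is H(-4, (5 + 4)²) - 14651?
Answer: -688457/47 ≈ -14648.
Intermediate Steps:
H(K, N) = (144 + K)/(-34 + N)
H(-4, (5 + 4)²) - 14651 = (144 - 4)/(-34 + (5 + 4)²) - 14651 = 140/(-34 + 9²) - 14651 = 140/(-34 + 81) - 14651 = 140/47 - 14651 = -688457/47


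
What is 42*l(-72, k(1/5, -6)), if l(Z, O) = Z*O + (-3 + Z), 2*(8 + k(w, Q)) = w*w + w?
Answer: 516978/25 ≈ 20679.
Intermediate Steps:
k(w, Q) = -8 + w/2 + w²/2 (k(w, Q) = -8 + (w*w + w)/2 = -8 + (w² + w)/2 = -8 + (w + w²)/2 = -8 + (w/2 + w²/2) = -8 + w/2 + w²/2)
l(Z, O) = -3 + Z + O*Z (l(Z, O) = O*Z + (-3 + Z) = -3 + Z + O*Z)
42*l(-72, k(1/5, -6)) = 42*(-3 - 72 + (-8 + (½)/5 + (1/5)²/2)*(-72)) = 42*(-3 - 72 + (-8 + (½)*(⅕) + (⅕)²/2)*(-72)) = 42*(-3 - 72 + (-8 + ⅒ + (½)*(1/25))*(-72)) = 42*(-3 - 72 + (-8 + ⅒ + 1/50)*(-72)) = 42*(-3 - 72 - 197/25*(-72)) = 42*(-3 - 72 + 14184/25) = 42*(12309/25) = 516978/25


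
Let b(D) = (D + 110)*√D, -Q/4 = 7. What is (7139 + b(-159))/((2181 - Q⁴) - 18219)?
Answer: -7139/630694 + 49*I*√159/630694 ≈ -0.011319 + 0.00097966*I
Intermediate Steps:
Q = -28 (Q = -4*7 = -28)
b(D) = √D*(110 + D) (b(D) = (110 + D)*√D = √D*(110 + D))
(7139 + b(-159))/((2181 - Q⁴) - 18219) = (7139 + √(-159)*(110 - 159))/((2181 - 1*(-28)⁴) - 18219) = (7139 + (I*√159)*(-49))/((2181 - 1*614656) - 18219) = (7139 - 49*I*√159)/((2181 - 614656) - 18219) = (7139 - 49*I*√159)/(-612475 - 18219) = (7139 - 49*I*√159)/(-630694) = (7139 - 49*I*√159)*(-1/630694) = -7139/630694 + 49*I*√159/630694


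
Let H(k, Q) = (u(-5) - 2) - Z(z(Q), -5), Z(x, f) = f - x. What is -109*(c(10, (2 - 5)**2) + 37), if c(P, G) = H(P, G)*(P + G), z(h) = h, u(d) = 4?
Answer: -37169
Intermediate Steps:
H(k, Q) = 7 + Q (H(k, Q) = (4 - 2) - (-5 - Q) = 2 + (5 + Q) = 7 + Q)
c(P, G) = (7 + G)*(G + P) (c(P, G) = (7 + G)*(P + G) = (7 + G)*(G + P))
-109*(c(10, (2 - 5)**2) + 37) = -109*((7 + (2 - 5)**2)*((2 - 5)**2 + 10) + 37) = -109*((7 + (-3)**2)*((-3)**2 + 10) + 37) = -109*((7 + 9)*(9 + 10) + 37) = -109*(16*19 + 37) = -109*(304 + 37) = -109*341 = -37169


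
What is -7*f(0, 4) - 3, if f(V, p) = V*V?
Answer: -3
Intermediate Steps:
f(V, p) = V**2
-7*f(0, 4) - 3 = -7*0**2 - 3 = -7*0 - 3 = 0 - 3 = -3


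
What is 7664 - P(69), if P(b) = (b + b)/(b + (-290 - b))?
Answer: 1111349/145 ≈ 7664.5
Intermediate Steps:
P(b) = -b/145 (P(b) = (2*b)/(-290) = (2*b)*(-1/290) = -b/145)
7664 - P(69) = 7664 - (-1)*69/145 = 7664 - 1*(-69/145) = 7664 + 69/145 = 1111349/145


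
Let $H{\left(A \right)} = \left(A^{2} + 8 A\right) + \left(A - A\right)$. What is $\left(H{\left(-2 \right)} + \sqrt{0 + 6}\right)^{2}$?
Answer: $\left(12 - \sqrt{6}\right)^{2} \approx 91.212$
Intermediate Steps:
$H{\left(A \right)} = A^{2} + 8 A$ ($H{\left(A \right)} = \left(A^{2} + 8 A\right) + 0 = A^{2} + 8 A$)
$\left(H{\left(-2 \right)} + \sqrt{0 + 6}\right)^{2} = \left(- 2 \left(8 - 2\right) + \sqrt{0 + 6}\right)^{2} = \left(\left(-2\right) 6 + \sqrt{6}\right)^{2} = \left(-12 + \sqrt{6}\right)^{2}$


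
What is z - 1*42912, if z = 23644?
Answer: -19268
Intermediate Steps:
z - 1*42912 = 23644 - 1*42912 = 23644 - 42912 = -19268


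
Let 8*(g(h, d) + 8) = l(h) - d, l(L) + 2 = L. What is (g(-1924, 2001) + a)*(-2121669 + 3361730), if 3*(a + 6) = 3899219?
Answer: 38667129479735/24 ≈ 1.6111e+12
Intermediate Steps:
a = 3899201/3 (a = -6 + (1/3)*3899219 = -6 + 3899219/3 = 3899201/3 ≈ 1.2997e+6)
l(L) = -2 + L
g(h, d) = -33/4 - d/8 + h/8 (g(h, d) = -8 + ((-2 + h) - d)/8 = -8 + (-2 + h - d)/8 = -8 + (-1/4 - d/8 + h/8) = -33/4 - d/8 + h/8)
(g(-1924, 2001) + a)*(-2121669 + 3361730) = ((-33/4 - 1/8*2001 + (1/8)*(-1924)) + 3899201/3)*(-2121669 + 3361730) = ((-33/4 - 2001/8 - 481/2) + 3899201/3)*1240061 = (-3991/8 + 3899201/3)*1240061 = (31181635/24)*1240061 = 38667129479735/24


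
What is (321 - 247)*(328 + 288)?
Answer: 45584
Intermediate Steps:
(321 - 247)*(328 + 288) = 74*616 = 45584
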